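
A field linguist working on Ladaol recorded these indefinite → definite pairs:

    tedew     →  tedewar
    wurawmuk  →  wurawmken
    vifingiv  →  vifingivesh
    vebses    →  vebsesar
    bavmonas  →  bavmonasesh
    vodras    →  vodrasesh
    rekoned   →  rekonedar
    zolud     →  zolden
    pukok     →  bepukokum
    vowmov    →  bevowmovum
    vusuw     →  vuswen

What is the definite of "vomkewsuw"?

tedew and vusuw both end in -w yet inflect differently (tedewar, vuswen), so the final letter is not what conditions the rule; the last vowel is.
"vomkewsuw" has last vowel 'u'. The stems whose last vowel is 'u' (vusuw → vuswen, wurawmuk → wurawmken, zolud → zolden) delete the last vowel and add -en.
The other patterns: stems whose last vowel is 'e' add -ar; stems whose last vowel is 'o' add be- … -um around the stem; stems whose last vowel is 'a' or 'i' add -esh.
So vomkewsuw → vomkewswen.

vomkewswen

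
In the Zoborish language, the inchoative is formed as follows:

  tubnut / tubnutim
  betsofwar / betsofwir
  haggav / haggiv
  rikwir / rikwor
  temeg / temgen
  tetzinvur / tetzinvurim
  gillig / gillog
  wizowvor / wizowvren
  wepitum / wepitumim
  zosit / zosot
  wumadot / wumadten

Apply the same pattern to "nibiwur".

tetzinvur and betsofwar both end in -r yet inflect differently (tetzinvurim, betsofwir), so the final letter is not what conditions the rule; the last vowel is.
"nibiwur" has last vowel 'u'. The stems whose last vowel is 'u' (tubnut → tubnutim, tetzinvur → tetzinvurim, wepitum → wepitumim) add -im.
The other patterns: stems whose last vowel is 'a' change the last vowel to 'i'; stems whose last vowel is 'i' change the last vowel to 'o'; stems whose last vowel is 'e' or 'o' delete the last vowel and add -en.
So nibiwur → nibiwurim.

nibiwurim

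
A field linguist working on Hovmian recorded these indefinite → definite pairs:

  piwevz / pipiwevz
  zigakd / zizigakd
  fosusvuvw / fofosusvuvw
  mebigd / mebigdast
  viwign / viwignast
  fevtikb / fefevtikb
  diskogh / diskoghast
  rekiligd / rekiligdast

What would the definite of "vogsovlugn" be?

vogsovlugnast

"vogsovlugn" has second-to-last letter 'g'. The stems whose second-to-last letter is 'g' (rekiligd → rekiligdast, diskogh → diskoghast, mebigd → mebigdast) add -ast.
The other pattern: stems whose second-to-last letter is 'k' or 'v' repeat the first consonant+vowel as a prefix.
So vogsovlugn → vogsovlugnast.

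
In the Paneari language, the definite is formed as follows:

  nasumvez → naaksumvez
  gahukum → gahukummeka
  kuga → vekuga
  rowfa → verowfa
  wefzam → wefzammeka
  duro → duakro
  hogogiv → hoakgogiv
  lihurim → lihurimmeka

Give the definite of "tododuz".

toakdoduz

"tododuz" ends in -z. The one such stem in the data (nasumvez → naaksumvez) inserts -ak- after the first vowel (as do hogogiv, duro), so the same rule applies.
So tododuz → toakdoduz.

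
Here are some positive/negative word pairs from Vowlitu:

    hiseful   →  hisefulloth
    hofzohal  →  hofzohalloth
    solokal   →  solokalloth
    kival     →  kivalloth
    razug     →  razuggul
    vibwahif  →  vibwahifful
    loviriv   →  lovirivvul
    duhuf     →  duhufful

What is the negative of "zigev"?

zigevvul

hiseful and razug both have last vowel 'u' yet inflect differently (hisefulloth, razuggul), so the last vowel is not what conditions the rule; the final letter is.
"zigev" ends in -v. The one such stem in the data (loviriv → lovirivvul) doubles the final consonant and adds -ul (as do razug, vibwahif), so the same rule applies.
The other pattern: stems ending in -l double the final consonant and add -oth.
So zigev → zigevvul.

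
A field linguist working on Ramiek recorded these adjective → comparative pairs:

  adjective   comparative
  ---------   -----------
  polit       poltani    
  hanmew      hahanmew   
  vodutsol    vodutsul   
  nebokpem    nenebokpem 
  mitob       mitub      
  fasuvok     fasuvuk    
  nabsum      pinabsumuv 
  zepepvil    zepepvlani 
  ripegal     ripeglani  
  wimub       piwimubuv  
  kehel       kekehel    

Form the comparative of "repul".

pirepuluv

vodutsol and kehel both end in -l yet inflect differently (vodutsul, kekehel), so the final letter is not what conditions the rule; the last vowel is.
"repul" has last vowel 'u'. The stems whose last vowel is 'u' (nabsum → pinabsumuv, wimub → piwimubuv) add pi- … -uv around the stem.
The other patterns: stems whose last vowel is 'o' change the last vowel to 'u'; stems whose last vowel is 'e' repeat the first consonant+vowel as a prefix; stems whose last vowel is 'a' or 'i' delete the last vowel and add -ani.
So repul → pirepuluv.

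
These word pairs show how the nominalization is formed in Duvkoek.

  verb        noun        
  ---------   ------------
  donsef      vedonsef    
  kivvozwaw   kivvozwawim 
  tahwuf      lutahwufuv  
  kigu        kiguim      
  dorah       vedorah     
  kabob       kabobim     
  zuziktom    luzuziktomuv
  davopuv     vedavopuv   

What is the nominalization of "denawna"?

donsef and tahwuf both end in -f yet inflect differently (vedonsef, lutahwufuv), so the final letter is not what conditions the rule; the first letter is.
"denawna" begins with d-. The stems beginning with d- (davopuv → vedavopuv, donsef → vedonsef, dorah → vedorah) add the prefix ve-.
So denawna → vedenawna.

vedenawna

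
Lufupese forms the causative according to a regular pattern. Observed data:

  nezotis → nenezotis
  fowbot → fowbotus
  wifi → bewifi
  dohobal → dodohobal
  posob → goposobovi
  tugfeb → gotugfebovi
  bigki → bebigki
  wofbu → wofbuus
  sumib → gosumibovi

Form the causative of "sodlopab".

nezotis and sumib both have last vowel 'i' yet inflect differently (nenezotis, gosumibovi), so the last vowel is not what conditions the rule; the final letter is.
"sodlopab" ends in -b. The stems ending in -b (posob → goposobovi, tugfeb → gotugfebovi, sumib → gosumibovi) add go- … -ovi around the stem.
The other patterns: stems ending in -l or -s repeat the first consonant+vowel as a prefix; stems ending in -t or -u add -us; stems ending in -i add the prefix be-.
So sodlopab → gosodlopabovi.

gosodlopabovi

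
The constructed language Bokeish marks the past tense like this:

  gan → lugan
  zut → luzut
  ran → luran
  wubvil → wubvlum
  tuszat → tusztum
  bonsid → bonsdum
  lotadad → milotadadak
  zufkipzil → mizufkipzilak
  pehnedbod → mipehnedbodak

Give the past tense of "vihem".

vihmum

"vihem" has 2 vowels. The stems with 2 vowels (wubvil → wubvlum, tuszat → tusztum, bonsid → bonsdum) delete the last vowel and add -um.
So vihem → vihmum.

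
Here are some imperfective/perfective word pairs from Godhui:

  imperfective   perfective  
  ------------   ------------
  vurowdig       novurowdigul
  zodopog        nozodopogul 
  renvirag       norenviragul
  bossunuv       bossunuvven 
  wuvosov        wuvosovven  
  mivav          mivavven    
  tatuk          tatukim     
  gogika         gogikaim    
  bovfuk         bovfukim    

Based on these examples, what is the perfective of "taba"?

zodopog and wuvosov both have last vowel 'o' yet inflect differently (nozodopogul, wuvosovven), so the last vowel is not what conditions the rule; the final letter is.
"taba" ends in -a. The one such stem in the data (gogika → gogikaim) adds -im, so the same rule applies.
So taba → tabaim.

tabaim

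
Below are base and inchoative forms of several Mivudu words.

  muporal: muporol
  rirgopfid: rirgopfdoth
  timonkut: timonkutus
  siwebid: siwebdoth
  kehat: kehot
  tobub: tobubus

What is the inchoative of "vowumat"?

kehat and timonkut both end in -t yet inflect differently (kehot, timonkutus), so the final letter is not what conditions the rule; the last vowel is.
"vowumat" has last vowel 'a'. The stems whose last vowel is 'a' (kehat → kehot, muporal → muporol) change the last vowel to 'o'.
The other patterns: stems whose last vowel is 'i' delete the last vowel and add -oth; stems whose last vowel is 'u' add -us.
So vowumat → vowumot.

vowumot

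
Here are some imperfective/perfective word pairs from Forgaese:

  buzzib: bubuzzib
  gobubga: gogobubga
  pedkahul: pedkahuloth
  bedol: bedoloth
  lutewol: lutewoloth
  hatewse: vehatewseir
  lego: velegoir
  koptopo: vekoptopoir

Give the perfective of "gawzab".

bedol and lego both have last vowel 'o' yet inflect differently (bedoloth, velegoir), so the last vowel is not what conditions the rule; the final letter is.
"gawzab" ends in -b. The one such stem in the data (buzzib → bubuzzib) repeats the first consonant+vowel as a prefix (as does gobubga), so the same rule applies.
So gawzab → gagawzab.

gagawzab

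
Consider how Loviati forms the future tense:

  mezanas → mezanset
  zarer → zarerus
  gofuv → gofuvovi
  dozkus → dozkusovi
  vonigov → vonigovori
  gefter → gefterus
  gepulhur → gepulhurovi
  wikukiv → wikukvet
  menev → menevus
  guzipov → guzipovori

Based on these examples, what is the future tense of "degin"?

degnet

"degin" has last vowel 'i'. The one such stem in the data (wikukiv → wikukvet) deletes the last vowel and adds -et (as does mezanas), so the same rule applies.
The other patterns: stems whose last vowel is 'e' add -us; stems whose last vowel is 'o' add -ori; stems whose last vowel is 'u' add -ovi.
So degin → degnet.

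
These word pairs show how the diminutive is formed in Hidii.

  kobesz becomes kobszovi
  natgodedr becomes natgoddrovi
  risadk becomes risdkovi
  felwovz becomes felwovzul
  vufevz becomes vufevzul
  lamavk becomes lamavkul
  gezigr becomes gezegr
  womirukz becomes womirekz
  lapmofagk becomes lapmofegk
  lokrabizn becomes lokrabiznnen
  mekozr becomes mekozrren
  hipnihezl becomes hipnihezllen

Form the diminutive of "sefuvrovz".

kobesz and felwovz both end in -z yet inflect differently (kobszovi, felwovzul), so the final letter is not what conditions the rule; the second-to-last letter is.
"sefuvrovz" has second-to-last letter 'v'. The stems whose second-to-last letter is 'v' (felwovz → felwovzul, vufevz → vufevzul, lamavk → lamavkul) add -ul.
The other patterns: stems whose second-to-last letter is 'd' or 's' delete the last vowel and add -ovi; stems whose second-to-last letter is 'g' or 'k' change the last vowel to 'e'; stems whose second-to-last letter is 'z' double the final consonant and add -en.
So sefuvrovz → sefuvrovzul.

sefuvrovzul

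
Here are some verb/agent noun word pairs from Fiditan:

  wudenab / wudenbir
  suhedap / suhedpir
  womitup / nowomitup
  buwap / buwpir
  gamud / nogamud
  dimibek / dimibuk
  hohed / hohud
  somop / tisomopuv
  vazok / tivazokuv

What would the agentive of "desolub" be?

dimibek and vazok both end in -k yet inflect differently (dimibuk, tivazokuv), so the final letter is not what conditions the rule; the last vowel is.
"desolub" has last vowel 'u'. The stems whose last vowel is 'u' (womitup → nowomitup, gamud → nogamud) add the prefix no-.
The other patterns: stems whose last vowel is 'e' change the last vowel to 'u'; stems whose last vowel is 'a' delete the last vowel and add -ir; stems whose last vowel is 'o' add ti- … -uv around the stem.
So desolub → nodesolub.

nodesolub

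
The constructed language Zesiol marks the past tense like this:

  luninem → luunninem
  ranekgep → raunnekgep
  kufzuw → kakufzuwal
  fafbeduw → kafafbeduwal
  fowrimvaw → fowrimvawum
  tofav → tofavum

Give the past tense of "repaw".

repawum

kufzuw and fowrimvaw both end in -w yet inflect differently (kakufzuwal, fowrimvawum), so the final letter is not what conditions the rule; the last vowel is.
"repaw" has last vowel 'a'. The stems whose last vowel is 'a' (fowrimvaw → fowrimvawum, tofav → tofavum) add -um.
The other patterns: stems whose last vowel is 'e' insert -un- after the first vowel; stems whose last vowel is 'u' add ka- … -al around the stem.
So repaw → repawum.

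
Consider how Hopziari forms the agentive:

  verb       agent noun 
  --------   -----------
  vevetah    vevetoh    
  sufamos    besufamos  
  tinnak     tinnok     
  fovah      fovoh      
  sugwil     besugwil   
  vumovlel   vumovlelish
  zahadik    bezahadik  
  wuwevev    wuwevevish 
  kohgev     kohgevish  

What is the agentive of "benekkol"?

bebenekkol

tinnak and zahadik both end in -k yet inflect differently (tinnok, bezahadik), so the final letter is not what conditions the rule; the last vowel is.
"benekkol" has last vowel 'o'. The one such stem in the data (sufamos → besufamos) adds the prefix be-, so the same rule applies.
The other patterns: stems whose last vowel is 'a' change the last vowel to 'o'; stems whose last vowel is 'e' add -ish.
So benekkol → bebenekkol.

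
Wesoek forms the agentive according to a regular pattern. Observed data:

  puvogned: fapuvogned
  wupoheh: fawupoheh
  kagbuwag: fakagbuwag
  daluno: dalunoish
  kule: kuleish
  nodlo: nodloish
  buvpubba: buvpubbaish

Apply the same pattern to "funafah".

fafunafah

puvogned and kule both have last vowel 'e' yet inflect differently (fapuvogned, kuleish), so the last vowel is not what conditions the rule; whether the stem ends in a vowel or a consonant is.
"funafah" ends in a consonant. The stems ending in a consonant (puvogned → fapuvogned, wupoheh → fawupoheh, kagbuwag → fakagbuwag) add the prefix fa-.
The other pattern: stems ending in a vowel add -ish.
So funafah → fafunafah.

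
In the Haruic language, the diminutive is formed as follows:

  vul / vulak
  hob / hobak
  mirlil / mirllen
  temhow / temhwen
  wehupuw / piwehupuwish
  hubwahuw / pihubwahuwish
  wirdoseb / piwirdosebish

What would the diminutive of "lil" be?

"lil" has 1 vowel. The stems with 1 vowel (vul → vulak, hob → hobak) add -ak.
The other patterns: stems with 2 vowels delete the last vowel and add -en; stems with 3 vowels add pi- … -ish around the stem.
So lil → lilak.

lilak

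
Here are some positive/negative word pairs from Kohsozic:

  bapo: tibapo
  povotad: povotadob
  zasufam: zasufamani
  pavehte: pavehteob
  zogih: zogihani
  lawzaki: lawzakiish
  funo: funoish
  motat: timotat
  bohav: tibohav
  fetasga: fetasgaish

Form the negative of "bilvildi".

funo and bapo both end in -o yet inflect differently (funoish, tibapo), so the final letter is not what conditions the rule; the first letter is.
"bilvildi" begins with b-. The stems beginning with b- (bapo → tibapo, bohav → tibohav) add the prefix ti-.
So bilvildi → tibilvildi.

tibilvildi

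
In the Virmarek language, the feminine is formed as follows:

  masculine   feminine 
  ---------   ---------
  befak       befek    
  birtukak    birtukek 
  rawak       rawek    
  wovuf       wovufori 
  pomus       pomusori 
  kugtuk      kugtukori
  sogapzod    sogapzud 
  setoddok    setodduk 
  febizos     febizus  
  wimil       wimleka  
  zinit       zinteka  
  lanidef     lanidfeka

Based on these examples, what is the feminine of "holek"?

holkeka

befak and kugtuk both end in -k yet inflect differently (befek, kugtukori), so the final letter is not what conditions the rule; the last vowel is.
"holek" has last vowel 'e'. The one such stem in the data (lanidef → lanidfeka) deletes the last vowel and adds -eka (as do wimil, zinit), so the same rule applies.
So holek → holkeka.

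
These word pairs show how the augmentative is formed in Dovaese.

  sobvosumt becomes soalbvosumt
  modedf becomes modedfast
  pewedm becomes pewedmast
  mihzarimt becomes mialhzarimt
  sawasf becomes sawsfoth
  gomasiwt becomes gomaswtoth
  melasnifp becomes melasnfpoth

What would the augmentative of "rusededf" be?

sobvosumt and gomasiwt both end in -t yet inflect differently (soalbvosumt, gomaswtoth), so the final letter is not what conditions the rule; the second-to-last letter is.
"rusededf" has second-to-last letter 'd'. The stems whose second-to-last letter is 'd' (pewedm → pewedmast, modedf → modedfast) add -ast.
So rusededf → rusededfast.

rusededfast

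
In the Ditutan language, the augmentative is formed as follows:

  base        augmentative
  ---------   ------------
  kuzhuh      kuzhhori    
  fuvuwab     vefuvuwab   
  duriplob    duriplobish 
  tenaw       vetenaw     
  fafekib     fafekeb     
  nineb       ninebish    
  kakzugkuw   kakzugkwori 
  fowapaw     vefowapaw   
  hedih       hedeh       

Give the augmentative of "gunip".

gunep

kuzhuh and hedih both end in -h yet inflect differently (kuzhhori, hedeh), so the final letter is not what conditions the rule; the last vowel is.
"gunip" has last vowel 'i'. The stems whose last vowel is 'i' (fafekib → fafekeb, hedih → hedeh) change the last vowel to 'e'.
The other patterns: stems whose last vowel is 'u' delete the last vowel and add -ori; stems whose last vowel is 'e' or 'o' add -ish; stems whose last vowel is 'a' add the prefix ve-.
So gunip → gunep.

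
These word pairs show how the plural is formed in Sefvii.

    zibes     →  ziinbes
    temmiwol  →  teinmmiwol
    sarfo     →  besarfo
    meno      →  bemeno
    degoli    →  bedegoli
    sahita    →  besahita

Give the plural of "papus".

painpus

temmiwol and sarfo both have last vowel 'o' yet inflect differently (teinmmiwol, besarfo), so the last vowel is not what conditions the rule; whether the stem ends in a vowel or a consonant is.
"papus" ends in a consonant. The stems ending in a consonant (zibes → ziinbes, temmiwol → teinmmiwol) insert -in- after the first vowel.
The other pattern: stems ending in a vowel add the prefix be-.
So papus → painpus.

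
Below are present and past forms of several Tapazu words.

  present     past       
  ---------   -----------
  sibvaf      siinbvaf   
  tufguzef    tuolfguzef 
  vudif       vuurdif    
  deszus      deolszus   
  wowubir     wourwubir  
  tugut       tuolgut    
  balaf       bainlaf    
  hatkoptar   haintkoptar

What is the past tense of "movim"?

mourvim

hatkoptar and wowubir both end in -r yet inflect differently (haintkoptar, wourwubir), so the final letter is not what conditions the rule; the last vowel is.
"movim" has last vowel 'i'. The stems whose last vowel is 'i' (wowubir → wourwubir, vudif → vuurdif) insert -ur- after the first vowel.
The other patterns: stems whose last vowel is 'a' insert -in- after the first vowel; stems whose last vowel is 'e' or 'u' insert -ol- after the first vowel.
So movim → mourvim.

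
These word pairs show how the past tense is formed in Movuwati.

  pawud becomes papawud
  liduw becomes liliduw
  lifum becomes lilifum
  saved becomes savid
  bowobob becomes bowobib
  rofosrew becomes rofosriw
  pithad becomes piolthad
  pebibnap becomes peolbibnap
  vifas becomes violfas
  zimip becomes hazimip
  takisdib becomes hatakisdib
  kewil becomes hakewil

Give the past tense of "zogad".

pawud and saved both end in -d yet inflect differently (papawud, savid), so the final letter is not what conditions the rule; the last vowel is.
"zogad" has last vowel 'a'. The stems whose last vowel is 'a' (pithad → piolthad, pebibnap → peolbibnap, vifas → violfas) insert -ol- after the first vowel.
The other patterns: stems whose last vowel is 'u' repeat the first consonant+vowel as a prefix; stems whose last vowel is 'e' or 'o' change the last vowel to 'i'; stems whose last vowel is 'i' add the prefix ha-.
So zogad → zoolgad.

zoolgad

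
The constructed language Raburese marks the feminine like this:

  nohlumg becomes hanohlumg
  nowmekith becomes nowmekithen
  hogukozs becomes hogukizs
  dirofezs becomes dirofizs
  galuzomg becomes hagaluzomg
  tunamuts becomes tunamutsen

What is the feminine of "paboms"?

"paboms" has second-to-last letter 'm'. The stems whose second-to-last letter is 'm' (nohlumg → hanohlumg, galuzomg → hagaluzomg) add the prefix ha-.
So paboms → hapaboms.

hapaboms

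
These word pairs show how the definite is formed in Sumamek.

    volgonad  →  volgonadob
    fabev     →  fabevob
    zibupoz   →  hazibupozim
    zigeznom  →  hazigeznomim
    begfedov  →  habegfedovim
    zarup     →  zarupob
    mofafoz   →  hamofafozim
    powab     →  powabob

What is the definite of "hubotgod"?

begfedov and fabev both end in -v yet inflect differently (habegfedovim, fabevob), so the final letter is not what conditions the rule; the last vowel is.
"hubotgod" has last vowel 'o'. The stems whose last vowel is 'o' (zibupoz → hazibupozim, begfedov → habegfedovim, mofafoz → hamofafozim) add ha- … -im around the stem.
The other pattern: stems whose last vowel is 'a', 'e' or 'u' add -ob.
So hubotgod → hahubotgodim.

hahubotgodim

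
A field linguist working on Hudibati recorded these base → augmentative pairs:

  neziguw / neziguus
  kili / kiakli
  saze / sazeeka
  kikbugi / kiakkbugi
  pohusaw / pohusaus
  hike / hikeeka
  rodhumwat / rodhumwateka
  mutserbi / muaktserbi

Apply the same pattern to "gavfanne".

gavfanneeka

"gavfanne" ends in -e. The stems ending in -e (hike → hikeeka, saze → sazeeka) add -eka.
So gavfanne → gavfanneeka.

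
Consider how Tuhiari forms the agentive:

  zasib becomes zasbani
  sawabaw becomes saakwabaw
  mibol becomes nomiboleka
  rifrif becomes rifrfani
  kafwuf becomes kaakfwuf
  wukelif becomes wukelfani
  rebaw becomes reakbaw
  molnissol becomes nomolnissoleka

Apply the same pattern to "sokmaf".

soakkmaf

rifrif and kafwuf both end in -f yet inflect differently (rifrfani, kaakfwuf), so the final letter is not what conditions the rule; the last vowel is.
"sokmaf" has last vowel 'a'. The stems whose last vowel is 'a' (rebaw → reakbaw, sawabaw → saakwabaw) insert -ak- after the first vowel.
The other patterns: stems whose last vowel is 'o' add no- … -eka around the stem; stems whose last vowel is 'i' delete the last vowel and add -ani.
So sokmaf → soakkmaf.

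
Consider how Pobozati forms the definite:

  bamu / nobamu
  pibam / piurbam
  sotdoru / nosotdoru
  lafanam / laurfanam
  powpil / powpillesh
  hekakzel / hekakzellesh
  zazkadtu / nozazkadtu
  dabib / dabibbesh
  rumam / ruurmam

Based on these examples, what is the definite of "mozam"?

pibam and powpil both begin with p- yet inflect differently (piurbam, powpillesh), so the first letter is not what conditions the rule; the final letter is.
"mozam" ends in -m. The stems ending in -m (lafanam → laurfanam, pibam → piurbam, rumam → ruurmam) insert -ur- after the first vowel.
So mozam → mourzam.

mourzam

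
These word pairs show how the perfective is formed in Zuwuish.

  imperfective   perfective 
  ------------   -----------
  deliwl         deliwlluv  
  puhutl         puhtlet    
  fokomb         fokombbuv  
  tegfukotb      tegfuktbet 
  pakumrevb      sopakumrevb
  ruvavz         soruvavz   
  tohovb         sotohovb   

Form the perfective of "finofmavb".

sofinofmavb

"finofmavb" has second-to-last letter 'v'. The stems whose second-to-last letter is 'v' (tohovb → sotohovb, ruvavz → soruvavz, pakumrevb → sopakumrevb) add the prefix so-.
The other patterns: stems whose second-to-last letter is 'm' or 'w' double the final consonant and add -uv; stems whose second-to-last letter is 't' delete the last vowel and add -et.
So finofmavb → sofinofmavb.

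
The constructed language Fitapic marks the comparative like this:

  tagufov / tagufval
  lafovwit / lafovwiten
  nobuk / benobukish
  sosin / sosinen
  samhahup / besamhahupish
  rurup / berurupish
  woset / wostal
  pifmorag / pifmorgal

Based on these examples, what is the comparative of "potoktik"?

potoktiken

lafovwit and woset both end in -t yet inflect differently (lafovwiten, wostal), so the final letter is not what conditions the rule; the last vowel is.
"potoktik" has last vowel 'i'. The stems whose last vowel is 'i' (lafovwit → lafovwiten, sosin → sosinen) add -en.
The other patterns: stems whose last vowel is 'u' add be- … -ish around the stem; stems whose last vowel is 'a', 'e' or 'o' delete the last vowel and add -al.
So potoktik → potoktiken.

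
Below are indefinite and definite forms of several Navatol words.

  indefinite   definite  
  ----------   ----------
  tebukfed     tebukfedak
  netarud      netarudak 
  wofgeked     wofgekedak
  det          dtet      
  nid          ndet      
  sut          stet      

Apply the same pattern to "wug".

wget

"wug" has 1 vowel. The stems with 1 vowel (det → dtet, nid → ndet, sut → stet) delete the last vowel and add -et.
So wug → wget.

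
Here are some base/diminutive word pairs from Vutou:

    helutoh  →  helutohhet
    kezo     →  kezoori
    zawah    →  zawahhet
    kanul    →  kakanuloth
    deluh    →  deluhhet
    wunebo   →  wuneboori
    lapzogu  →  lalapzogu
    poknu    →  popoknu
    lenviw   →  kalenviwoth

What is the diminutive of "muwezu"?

mumuwezu

"muwezu" ends in -u. The stems ending in -u (lapzogu → lalapzogu, poknu → popoknu) repeat the first consonant+vowel as a prefix.
So muwezu → mumuwezu.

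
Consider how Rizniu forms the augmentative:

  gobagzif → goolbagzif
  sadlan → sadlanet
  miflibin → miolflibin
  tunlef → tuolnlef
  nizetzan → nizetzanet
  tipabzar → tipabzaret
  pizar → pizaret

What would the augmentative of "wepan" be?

wepanet

sadlan and miflibin both end in -n yet inflect differently (sadlanet, miolflibin), so the final letter is not what conditions the rule; the last vowel is.
"wepan" has last vowel 'a'. The stems whose last vowel is 'a' (tipabzar → tipabzaret, pizar → pizaret, sadlan → sadlanet) add -et.
So wepan → wepanet.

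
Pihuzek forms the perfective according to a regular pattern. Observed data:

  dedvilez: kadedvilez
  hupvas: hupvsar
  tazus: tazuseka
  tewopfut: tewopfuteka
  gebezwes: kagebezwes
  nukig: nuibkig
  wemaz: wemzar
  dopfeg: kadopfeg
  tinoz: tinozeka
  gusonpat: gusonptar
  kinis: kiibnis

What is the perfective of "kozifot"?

kozifoteka

kinis and tazus both end in -s yet inflect differently (kiibnis, tazuseka), so the final letter is not what conditions the rule; the last vowel is.
"kozifot" has last vowel 'o'. The one such stem in the data (tinoz → tinozeka) adds -eka, so the same rule applies.
So kozifot → kozifoteka.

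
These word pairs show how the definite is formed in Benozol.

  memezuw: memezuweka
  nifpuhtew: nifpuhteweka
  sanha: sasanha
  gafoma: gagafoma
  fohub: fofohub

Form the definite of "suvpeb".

"suvpeb" ends in -b. The one such stem in the data (fohub → fofohub) repeats the first consonant+vowel as a prefix (as do sanha, gafoma), so the same rule applies.
The other pattern: stems ending in -w add -eka.
So suvpeb → susuvpeb.

susuvpeb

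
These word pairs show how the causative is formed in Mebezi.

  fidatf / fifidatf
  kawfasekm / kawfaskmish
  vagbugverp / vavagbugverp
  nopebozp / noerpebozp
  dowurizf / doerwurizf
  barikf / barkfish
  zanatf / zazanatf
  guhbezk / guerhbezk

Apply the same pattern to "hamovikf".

vagbugverp and nopebozp both end in -p yet inflect differently (vavagbugverp, noerpebozp), so the final letter is not what conditions the rule; the second-to-last letter is.
"hamovikf" has second-to-last letter 'k'. The stems whose second-to-last letter is 'k' (kawfasekm → kawfaskmish, barikf → barkfish) delete the last vowel and add -ish.
So hamovikf → hamovkfish.

hamovkfish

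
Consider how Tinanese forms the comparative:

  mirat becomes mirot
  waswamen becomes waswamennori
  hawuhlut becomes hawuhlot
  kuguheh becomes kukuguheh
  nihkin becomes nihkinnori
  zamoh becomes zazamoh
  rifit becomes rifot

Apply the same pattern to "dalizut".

"dalizut" ends in -t. The stems ending in -t (hawuhlut → hawuhlot, mirat → mirot, rifit → rifot) change the last vowel to 'o'.
So dalizut → dalizot.

dalizot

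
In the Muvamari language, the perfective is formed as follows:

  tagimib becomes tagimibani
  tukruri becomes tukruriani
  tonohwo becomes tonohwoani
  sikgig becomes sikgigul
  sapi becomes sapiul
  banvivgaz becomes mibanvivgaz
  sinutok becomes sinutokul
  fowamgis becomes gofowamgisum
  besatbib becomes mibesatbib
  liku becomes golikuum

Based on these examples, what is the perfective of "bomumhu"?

mibomumhu

sapi and tukruri both end in -i yet inflect differently (sapiul, tukruriani), so the final letter is not what conditions the rule; the first letter is.
"bomumhu" begins with b-. The stems beginning with b- (banvivgaz → mibanvivgaz, besatbib → mibesatbib) add the prefix mi-.
The other patterns: stems beginning with s- add -ul; stems beginning with t- add -ani; stems beginning with f- or l- add go- … -um around the stem.
So bomumhu → mibomumhu.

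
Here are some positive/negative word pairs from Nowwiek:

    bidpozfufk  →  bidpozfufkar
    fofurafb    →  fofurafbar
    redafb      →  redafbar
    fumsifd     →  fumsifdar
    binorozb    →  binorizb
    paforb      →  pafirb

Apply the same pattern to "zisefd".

zisefdar

redafb and binorozb both end in -b yet inflect differently (redafbar, binorizb), so the final letter is not what conditions the rule; the second-to-last letter is.
"zisefd" has second-to-last letter 'f'. The stems whose second-to-last letter is 'f' (redafb → redafbar, fofurafb → fofurafbar, bidpozfufk → bidpozfufkar) add -ar.
So zisefd → zisefdar.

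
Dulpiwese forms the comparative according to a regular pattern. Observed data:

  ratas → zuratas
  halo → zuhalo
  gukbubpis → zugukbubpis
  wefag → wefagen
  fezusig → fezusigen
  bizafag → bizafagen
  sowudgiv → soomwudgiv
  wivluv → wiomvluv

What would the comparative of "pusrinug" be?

ratas and wefag both have last vowel 'a' yet inflect differently (zuratas, wefagen), so the last vowel is not what conditions the rule; the final letter is.
"pusrinug" ends in -g. The stems ending in -g (wefag → wefagen, fezusig → fezusigen, bizafag → bizafagen) add -en.
The other patterns: stems ending in -o or -s add the prefix zu-; stems ending in -v insert -om- after the first vowel.
So pusrinug → pusrinugen.

pusrinugen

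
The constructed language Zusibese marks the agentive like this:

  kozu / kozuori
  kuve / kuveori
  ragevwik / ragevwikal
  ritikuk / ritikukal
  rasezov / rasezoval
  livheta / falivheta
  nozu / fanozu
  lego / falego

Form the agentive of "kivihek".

kozu and nozu both end in -u yet inflect differently (kozuori, fanozu), so the final letter is not what conditions the rule; the first letter is.
"kivihek" begins with k-. The stems beginning with k- (kozu → kozuori, kuve → kuveori) add -ori.
The other patterns: stems beginning with r- add -al; stems beginning with l- or n- add the prefix fa-.
So kivihek → kivihekori.

kivihekori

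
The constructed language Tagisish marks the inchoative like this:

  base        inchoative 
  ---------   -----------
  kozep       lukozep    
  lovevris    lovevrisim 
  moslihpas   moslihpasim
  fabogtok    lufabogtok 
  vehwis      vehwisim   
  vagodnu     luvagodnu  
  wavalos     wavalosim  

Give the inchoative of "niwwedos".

"niwwedos" ends in -s. The stems ending in -s (moslihpas → moslihpasim, wavalos → wavalosim, lovevris → lovevrisim) add -im.
So niwwedos → niwwedosim.

niwwedosim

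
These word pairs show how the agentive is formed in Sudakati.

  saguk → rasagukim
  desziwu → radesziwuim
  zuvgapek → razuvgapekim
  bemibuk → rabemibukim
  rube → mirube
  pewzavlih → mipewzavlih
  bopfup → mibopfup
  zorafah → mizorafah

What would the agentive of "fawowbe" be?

mifawowbe

"fawowbe" ends in -e. The one such stem in the data (rube → mirube) adds the prefix mi-, so the same rule applies.
The other pattern: stems ending in -k or -u add ra- … -im around the stem.
So fawowbe → mifawowbe.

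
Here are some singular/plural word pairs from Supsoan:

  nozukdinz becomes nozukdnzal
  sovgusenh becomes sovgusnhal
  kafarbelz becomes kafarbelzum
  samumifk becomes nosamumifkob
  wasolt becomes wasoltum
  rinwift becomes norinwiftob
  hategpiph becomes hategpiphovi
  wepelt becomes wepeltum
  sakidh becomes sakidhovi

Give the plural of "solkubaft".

rinwift and wepelt both end in -t yet inflect differently (norinwiftob, wepeltum), so the final letter is not what conditions the rule; the second-to-last letter is.
"solkubaft" has second-to-last letter 'f'. The stems whose second-to-last letter is 'f' (rinwift → norinwiftob, samumifk → nosamumifkob) add no- … -ob around the stem.
So solkubaft → nosolkubaftob.

nosolkubaftob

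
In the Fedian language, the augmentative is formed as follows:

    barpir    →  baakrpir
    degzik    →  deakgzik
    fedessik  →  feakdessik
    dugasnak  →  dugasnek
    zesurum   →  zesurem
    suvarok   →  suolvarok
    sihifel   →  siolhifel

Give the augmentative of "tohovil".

degzik and dugasnak both end in -k yet inflect differently (deakgzik, dugasnek), so the final letter is not what conditions the rule; the last vowel is.
"tohovil" has last vowel 'i'. The stems whose last vowel is 'i' (barpir → baakrpir, degzik → deakgzik, fedessik → feakdessik) insert -ak- after the first vowel.
So tohovil → toakhovil.

toakhovil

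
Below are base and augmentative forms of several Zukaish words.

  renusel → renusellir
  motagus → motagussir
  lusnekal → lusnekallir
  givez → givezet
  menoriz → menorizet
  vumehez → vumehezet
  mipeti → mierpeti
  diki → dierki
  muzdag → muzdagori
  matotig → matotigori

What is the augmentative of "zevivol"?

zevivollir

"zevivol" ends in -l. The stems ending in -l (renusel → renusellir, lusnekal → lusnekallir) double the final consonant and add -ir.
The other patterns: stems ending in -z add -et; stems ending in -i insert -er- after the first vowel; stems ending in -g add -ori.
So zevivol → zevivollir.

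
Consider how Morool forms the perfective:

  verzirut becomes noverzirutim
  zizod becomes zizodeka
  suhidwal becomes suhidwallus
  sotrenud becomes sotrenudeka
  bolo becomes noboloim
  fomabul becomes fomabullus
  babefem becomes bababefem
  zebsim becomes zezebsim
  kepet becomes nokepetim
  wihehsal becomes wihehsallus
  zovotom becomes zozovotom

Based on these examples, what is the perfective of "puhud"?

"puhud" ends in -d. The stems ending in -d (zizod → zizodeka, sotrenud → sotrenudeka) add -eka.
So puhud → puhudeka.

puhudeka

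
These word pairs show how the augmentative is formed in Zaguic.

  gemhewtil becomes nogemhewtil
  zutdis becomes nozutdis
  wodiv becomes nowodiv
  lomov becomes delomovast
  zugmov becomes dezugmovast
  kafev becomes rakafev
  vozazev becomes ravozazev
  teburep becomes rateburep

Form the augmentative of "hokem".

wodiv and lomov both end in -v yet inflect differently (nowodiv, delomovast), so the final letter is not what conditions the rule; the last vowel is.
"hokem" has last vowel 'e'. The stems whose last vowel is 'e' (kafev → rakafev, vozazev → ravozazev, teburep → rateburep) add the prefix ra-.
So hokem → rahokem.

rahokem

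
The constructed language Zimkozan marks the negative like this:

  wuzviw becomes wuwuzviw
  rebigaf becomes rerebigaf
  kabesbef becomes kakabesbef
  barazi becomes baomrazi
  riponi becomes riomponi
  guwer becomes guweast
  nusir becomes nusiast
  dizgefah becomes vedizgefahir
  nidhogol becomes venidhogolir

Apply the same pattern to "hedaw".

hehedaw

wuzviw and barazi both have last vowel 'i' yet inflect differently (wuwuzviw, baomrazi), so the last vowel is not what conditions the rule; the final letter is.
"hedaw" ends in -w. The one such stem in the data (wuzviw → wuwuzviw) repeats the first consonant+vowel as a prefix (as do rebigaf, kabesbef), so the same rule applies.
The other patterns: stems ending in -i insert -om- after the first vowel; stems ending in -r drop the final letter and add -ast; stems ending in -h or -l add ve- … -ir around the stem.
So hedaw → hehedaw.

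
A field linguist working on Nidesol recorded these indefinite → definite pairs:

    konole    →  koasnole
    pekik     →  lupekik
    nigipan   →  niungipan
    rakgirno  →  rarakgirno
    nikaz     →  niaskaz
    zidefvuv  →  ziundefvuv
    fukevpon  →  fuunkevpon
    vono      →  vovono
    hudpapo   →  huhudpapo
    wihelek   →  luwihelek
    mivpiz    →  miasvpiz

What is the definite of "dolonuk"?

ludolonuk

fukevpon and rakgirno both have last vowel 'o' yet inflect differently (fuunkevpon, rarakgirno), so the last vowel is not what conditions the rule; the final letter is.
"dolonuk" ends in -k. The stems ending in -k (pekik → lupekik, wihelek → luwihelek) add the prefix lu-.
The other patterns: stems ending in -n or -v insert -un- after the first vowel; stems ending in -o repeat the first consonant+vowel as a prefix; stems ending in -e or -z insert -as- after the first vowel.
So dolonuk → ludolonuk.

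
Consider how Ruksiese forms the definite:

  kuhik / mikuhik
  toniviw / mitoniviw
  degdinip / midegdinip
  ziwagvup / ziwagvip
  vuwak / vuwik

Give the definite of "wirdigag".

wirdigig

"wirdigag" has last vowel 'a'. The one such stem in the data (vuwak → vuwik) changes the last vowel to 'i' (as does ziwagvup), so the same rule applies.
So wirdigag → wirdigig.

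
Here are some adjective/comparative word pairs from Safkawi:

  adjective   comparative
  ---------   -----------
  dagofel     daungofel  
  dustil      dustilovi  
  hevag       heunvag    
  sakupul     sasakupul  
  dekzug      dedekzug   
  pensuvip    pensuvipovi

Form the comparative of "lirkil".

dustil and sakupul both end in -l yet inflect differently (dustilovi, sasakupul), so the final letter is not what conditions the rule; the last vowel is.
"lirkil" has last vowel 'i'. The stems whose last vowel is 'i' (dustil → dustilovi, pensuvip → pensuvipovi) add -ovi.
The other patterns: stems whose last vowel is 'u' repeat the first consonant+vowel as a prefix; stems whose last vowel is 'a' or 'e' insert -un- after the first vowel.
So lirkil → lirkilovi.

lirkilovi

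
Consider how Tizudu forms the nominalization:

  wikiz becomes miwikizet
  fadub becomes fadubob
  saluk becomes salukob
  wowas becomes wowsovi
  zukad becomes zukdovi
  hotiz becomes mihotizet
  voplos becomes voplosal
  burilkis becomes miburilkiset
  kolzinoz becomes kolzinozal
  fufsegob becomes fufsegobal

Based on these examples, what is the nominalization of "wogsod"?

wogsodal

kolzinoz and wikiz both end in -z yet inflect differently (kolzinozal, miwikizet), so the final letter is not what conditions the rule; the last vowel is.
"wogsod" has last vowel 'o'. The stems whose last vowel is 'o' (voplos → voplosal, kolzinoz → kolzinozal, fufsegob → fufsegobal) add -al.
The other patterns: stems whose last vowel is 'i' add mi- … -et around the stem; stems whose last vowel is 'u' add -ob; stems whose last vowel is 'a' delete the last vowel and add -ovi.
So wogsod → wogsodal.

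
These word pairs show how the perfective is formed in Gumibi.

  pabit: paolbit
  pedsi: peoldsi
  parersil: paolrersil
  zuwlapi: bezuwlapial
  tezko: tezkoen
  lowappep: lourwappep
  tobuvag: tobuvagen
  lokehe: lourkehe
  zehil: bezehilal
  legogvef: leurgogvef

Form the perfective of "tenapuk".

parersil and zehil both end in -l yet inflect differently (paolrersil, bezehilal), so the final letter is not what conditions the rule; the first letter is.
"tenapuk" begins with t-. The stems beginning with t- (tobuvag → tobuvagen, tezko → tezkoen) add -en.
The other patterns: stems beginning with l- insert -ur- after the first vowel; stems beginning with p- insert -ol- after the first vowel; stems beginning with z- add be- … -al around the stem.
So tenapuk → tenapuken.

tenapuken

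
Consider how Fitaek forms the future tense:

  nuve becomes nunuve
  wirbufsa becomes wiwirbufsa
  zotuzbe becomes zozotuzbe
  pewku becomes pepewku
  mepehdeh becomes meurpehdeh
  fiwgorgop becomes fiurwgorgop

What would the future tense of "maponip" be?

maurponip

"maponip" ends in a consonant. The stems ending in a consonant (mepehdeh → meurpehdeh, fiwgorgop → fiurwgorgop) insert -ur- after the first vowel.
The other pattern: stems ending in a vowel repeat the first consonant+vowel as a prefix.
So maponip → maurponip.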